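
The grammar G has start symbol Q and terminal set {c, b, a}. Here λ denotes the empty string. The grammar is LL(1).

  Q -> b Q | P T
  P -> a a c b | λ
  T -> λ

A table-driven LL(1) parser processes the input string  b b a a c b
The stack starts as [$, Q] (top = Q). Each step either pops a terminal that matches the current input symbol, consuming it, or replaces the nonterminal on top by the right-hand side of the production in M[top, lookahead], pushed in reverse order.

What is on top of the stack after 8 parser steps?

     Stack        Input          Action
  1  $ Q          b b a a c b $  expand Q -> b Q
  2  $ Q b        b b a a c b $  match b
  3  $ Q          b a a c b $    expand Q -> b Q
  4  $ Q b        b a a c b $    match b
  5  $ Q          a a c b $      expand Q -> P T
  6  $ T P        a a c b $      expand P -> a a c b
  7  $ T b c a a  a a c b $      match a
  8  $ T b c a    a c b $        match a
Stack after step 8: $ T b c (top = c).

c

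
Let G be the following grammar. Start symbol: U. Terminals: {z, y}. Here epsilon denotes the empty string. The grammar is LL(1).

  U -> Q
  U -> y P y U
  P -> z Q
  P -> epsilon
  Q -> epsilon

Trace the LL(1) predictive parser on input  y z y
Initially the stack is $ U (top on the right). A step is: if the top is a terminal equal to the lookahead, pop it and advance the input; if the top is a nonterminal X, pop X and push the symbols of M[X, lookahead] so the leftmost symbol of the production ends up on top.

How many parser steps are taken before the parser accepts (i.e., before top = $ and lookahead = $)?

8

     Stack      Input    Action
  1  $ U        y z y $  expand U -> y P y U
  2  $ U y P y  y z y $  match y
  3  $ U y P    z y $    expand P -> z Q
  4  $ U y Q z  z y $    match z
  5  $ U y Q    y $      expand Q -> epsilon
  6  $ U y      y $      match y
  7  $ U        $        expand U -> Q
  8  $ Q        $        expand Q -> epsilon
Accept reached after 8 steps.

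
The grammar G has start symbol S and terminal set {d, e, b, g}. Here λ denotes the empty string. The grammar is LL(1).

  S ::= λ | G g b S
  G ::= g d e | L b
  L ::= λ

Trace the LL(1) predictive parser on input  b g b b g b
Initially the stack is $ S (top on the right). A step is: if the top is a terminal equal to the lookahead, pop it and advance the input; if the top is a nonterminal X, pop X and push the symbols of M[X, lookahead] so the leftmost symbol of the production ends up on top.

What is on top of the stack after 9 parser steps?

     Stack        Input          Action
  1  $ S          b g b b g b $  expand S ::= G g b S
  2  $ S b g G    b g b b g b $  expand G ::= L b
  3  $ S b g b L  b g b b g b $  expand L ::= λ
  4  $ S b g b    b g b b g b $  match b
  5  $ S b g      g b b g b $    match g
  6  $ S b        b b g b $      match b
  7  $ S          b g b $        expand S ::= G g b S
  8  $ S b g G    b g b $        expand G ::= L b
  9  $ S b g b L  b g b $        expand L ::= λ
Stack after step 9: $ S b g b (top = b).

b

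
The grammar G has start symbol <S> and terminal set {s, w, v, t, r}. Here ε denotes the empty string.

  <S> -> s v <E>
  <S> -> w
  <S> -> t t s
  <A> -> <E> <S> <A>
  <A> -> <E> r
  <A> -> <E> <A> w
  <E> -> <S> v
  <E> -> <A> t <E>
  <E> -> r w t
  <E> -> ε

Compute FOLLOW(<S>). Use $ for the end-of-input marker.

{$, r, s, t, v, w}

FIRST(<S>): from <S>->s v <E> we get {s}; from <S>->w we get {w}; from <S>->t t s we get {t}. So FIRST(<S>) = {s, t, w}.
FIRST(<A>): from <A>-><E> <S> <A> we get {r, s, t, w}; from <A>-><E> r we get {r, s, t, w}; from <A>-><E> <A> w we get {r, s, t, w}. So FIRST(<A>) = {r, s, t, w}.
FIRST(<E>): from <E>-><S> v we get {s, t, w}; from <E>-><A> t <E> we get {r, s, t, w}; from <E>->r w t we get {r}; from <E>->ε we get {ε}. So FIRST(<E>) = {ε, r, s, t, w}.
FOLLOW(<S>) includes $ since <S> is the start symbol.
FOLLOW(<S>): in <A>-><E> <S> <A>, <S> is followed by <A> with FIRST {r, s, t, w}; in <E>-><S> v, <S> is followed by v with FIRST {v}. Thus FOLLOW(<S>) = {$, r, s, t, v, w}.
FOLLOW(<A>): in <A>-><E> <S> <A>, the suffix after <A> is empty (adds nothing new); in <A>-><E> <A> w, <A> is followed by w with FIRST {w}; in <E>-><A> t <E>, <A> is followed by t <E> with FIRST {t}. Thus FOLLOW(<A>) = {t, w}.
FOLLOW(<E>): in <S>->s v <E>, the suffix after <E> is empty, so FOLLOW(<E>) ⊇ FOLLOW(<S>) = {$, r, s, t, v, w}; in <A>-><E> <S> <A>, <E> is followed by <S> <A> with FIRST {s, t, w}; in <A>-><E> r, <E> is followed by r with FIRST {r}; in <A>-><E> <A> w, <E> is followed by <A> w with FIRST {r, s, t, w}; in <E>-><A> t <E>, the suffix after <E> is empty (adds nothing new). Thus FOLLOW(<E>) = {$, r, s, t, v, w}.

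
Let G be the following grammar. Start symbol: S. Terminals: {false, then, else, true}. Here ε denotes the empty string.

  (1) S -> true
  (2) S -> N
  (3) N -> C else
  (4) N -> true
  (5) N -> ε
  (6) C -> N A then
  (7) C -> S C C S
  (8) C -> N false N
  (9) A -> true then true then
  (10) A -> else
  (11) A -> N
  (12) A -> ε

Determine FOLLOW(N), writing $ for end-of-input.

{$, else, false, then, true}

FIRST(S): from S->true we get {true}; from S->N we get {ε, else, false, then, true}. So FIRST(S) = {ε, else, false, then, true}.
FIRST(N): from N->C else we get {else, false, then, true}; from N->true we get {true}; from N->ε we get {ε}. So FIRST(N) = {ε, else, false, then, true}.
FIRST(A): from A->true then true then we get {true}; from A->else we get {else}; from A->N we get {ε, else, false, then, true}; from A->ε we get {ε}. So FIRST(A) = {ε, else, false, then, true}.
FIRST(C): from C->N A then we get {else, false, then, true}; from C->S C C S we get {else, false, then, true}; from C->N false N we get {else, false, then, true}. So FIRST(C) = {else, false, then, true}.
FOLLOW(S) includes $ since S is the start symbol.
FOLLOW(C): in N->C else, C is followed by else with FIRST {else}; in C->S C C S (occurrence 1), C is followed by C S with FIRST {else, false, then, true}; in C->S C C S (occurrence 2), C is followed by S with FIRST {ε, else, false, then, true}; in C->S C C S (occurrence 2), the suffix after C is nullable (adds nothing new). Thus FOLLOW(C) = {else, false, then, true}.
FOLLOW(S): in C->S C C S (occurrence 1), S is followed by C C S with FIRST {else, false, then, true}; in C->S C C S (occurrence 2), the suffix after S is empty, so FOLLOW(S) ⊇ FOLLOW(C) = {else, false, then, true}. Thus FOLLOW(S) = {$, else, false, then, true}.
FOLLOW(A): in C->N A then, A is followed by then with FIRST {then}. Thus FOLLOW(A) = {then}.
FOLLOW(N): in S->N, the suffix after N is empty, so FOLLOW(N) ⊇ FOLLOW(S) = {$, else, false, then, true}; in C->N A then, N is followed by A then with FIRST {else, false, then, true}; in C->N false N (occurrence 1), N is followed by false N with FIRST {false}; in C->N false N (occurrence 2), the suffix after N is empty, so FOLLOW(N) ⊇ FOLLOW(C) = {else, false, then, true}; in A->N, the suffix after N is empty, so FOLLOW(N) ⊇ FOLLOW(A) = {then}. Thus FOLLOW(N) = {$, else, false, then, true}.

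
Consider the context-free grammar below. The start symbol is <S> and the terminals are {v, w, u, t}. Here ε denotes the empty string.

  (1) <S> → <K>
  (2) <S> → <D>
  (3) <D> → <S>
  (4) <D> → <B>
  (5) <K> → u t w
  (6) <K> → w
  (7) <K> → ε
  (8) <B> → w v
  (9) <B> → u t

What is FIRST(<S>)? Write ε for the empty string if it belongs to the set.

FIRST(<K>): from <K>→u t w we get {u}; from <K>→w we get {w}; from <K>→ε we get {ε}. So FIRST(<K>) = {ε, u, w}.
FIRST(<B>): from <B>→w v we get {w}; from <B>→u t we get {u}. So FIRST(<B>) = {u, w}.
FIRST(<S>): from <S>→<K> we get {ε, u, w}; from <S>→<D> we get {ε, u, w}. So FIRST(<S>) = {ε, u, w}.
FIRST(<D>): from <D>→<S> we get {ε, u, w}; from <D>→<B> we get {u, w}. So FIRST(<D>) = {ε, u, w}.

{ε, u, w}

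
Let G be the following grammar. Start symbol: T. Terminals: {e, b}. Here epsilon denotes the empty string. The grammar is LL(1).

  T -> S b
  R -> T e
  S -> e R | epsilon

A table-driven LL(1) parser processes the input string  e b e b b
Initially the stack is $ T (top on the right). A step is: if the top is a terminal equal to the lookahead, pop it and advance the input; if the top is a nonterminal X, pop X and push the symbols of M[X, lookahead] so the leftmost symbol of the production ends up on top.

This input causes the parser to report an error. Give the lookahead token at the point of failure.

      Stack      Input        Action
   1  $ T        e b e b b $  expand T -> S b
   2  $ b S      e b e b b $  expand S -> e R
   3  $ b R e    e b e b b $  match e
   4  $ b R      b e b b $    expand R -> T e
   5  $ b e T    b e b b $    expand T -> S b
   6  $ b e b S  b e b b $    expand S -> epsilon
   7  $ b e b    b e b b $    match b
   8  $ b e      e b b $      match e
   9  $ b        b b $        match b
  10  $          b $          error: stack empty but input remains

b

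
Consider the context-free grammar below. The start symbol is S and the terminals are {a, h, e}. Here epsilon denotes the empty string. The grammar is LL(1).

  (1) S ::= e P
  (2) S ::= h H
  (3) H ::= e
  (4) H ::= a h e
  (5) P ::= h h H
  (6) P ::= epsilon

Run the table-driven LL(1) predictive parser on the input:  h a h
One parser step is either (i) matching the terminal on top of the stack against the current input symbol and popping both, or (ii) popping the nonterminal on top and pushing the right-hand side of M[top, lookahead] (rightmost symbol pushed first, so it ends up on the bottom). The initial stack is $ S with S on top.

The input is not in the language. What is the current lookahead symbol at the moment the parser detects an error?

$

     Stack    Input    Action
  1  $ S      h a h $  expand S ::= h H
  2  $ H h    h a h $  match h
  3  $ H      a h $    expand H ::= a h e
  4  $ e h a  a h $    match a
  5  $ e h    h $      match h
  6  $ e      $        error: top is terminal e but lookahead is $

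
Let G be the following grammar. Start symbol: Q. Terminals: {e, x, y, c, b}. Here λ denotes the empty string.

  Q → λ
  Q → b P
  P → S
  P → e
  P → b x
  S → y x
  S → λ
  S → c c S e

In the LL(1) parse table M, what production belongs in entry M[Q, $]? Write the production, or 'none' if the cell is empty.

Q → λ

FIRST(Q): from Q→λ we get {λ}; from Q→b P we get {b}. So FIRST(Q) = {λ, b}.
FIRST(S): from S→y x we get {y}; from S→λ we get {λ}; from S→c c S e we get {c}. So FIRST(S) = {λ, c, y}.
FIRST(P): from P→S we get {λ, c, y}; from P→e we get {e}; from P→b x we get {b}. So FIRST(P) = {λ, b, c, e, y}.
FOLLOW(Q) includes $ since Q is the start symbol.
FOLLOW(Q): Q appears on no right-hand side. Thus FOLLOW(Q) = {$}.
For Q → λ: FIRST(λ) = {λ}, so it goes in M[Q, t] for t ∈ {}; since λ ∈ FIRST, also for every t ∈ FOLLOW(Q) = {$}.
For Q → b P: FIRST(b P) = {b}, so it goes in M[Q, t] for t ∈ {b}.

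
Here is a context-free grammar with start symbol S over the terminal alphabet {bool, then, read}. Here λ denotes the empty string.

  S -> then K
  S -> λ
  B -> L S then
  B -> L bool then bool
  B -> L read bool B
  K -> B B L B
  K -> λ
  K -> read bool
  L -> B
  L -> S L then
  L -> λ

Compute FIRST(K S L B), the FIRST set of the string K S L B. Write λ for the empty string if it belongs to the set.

{bool, read, then}

FIRST(S) = {λ, then}
FIRST(B) = {bool, read, then}  (via L S then, L bool then bool, L read bool B)
FIRST(K) = {λ, bool, read, then}  (via B B L B)
FIRST(L) = {λ, bool, read, then}  (via B, S L then)
FIRST(K S L B): take FIRST of each symbol in turn, carrying on past any symbol whose FIRST contains λ; result {bool, read, then}.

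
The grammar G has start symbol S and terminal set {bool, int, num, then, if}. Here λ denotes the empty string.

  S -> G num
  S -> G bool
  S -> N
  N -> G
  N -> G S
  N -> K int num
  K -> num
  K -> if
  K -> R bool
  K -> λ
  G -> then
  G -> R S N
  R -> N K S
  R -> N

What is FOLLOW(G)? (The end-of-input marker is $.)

FIRST(S): from S->G num we get {if, int, num, then}; from S->G bool we get {if, int, num, then}; from S->N we get {if, int, num, then}. So FIRST(S) = {if, int, num, then}.
FIRST(N): from N->G we get {if, int, num, then}; from N->G S we get {if, int, num, then}; from N->K int num we get {if, int, num, then}. So FIRST(N) = {if, int, num, then}.
FIRST(R): from R->N K S we get {if, int, num, then}; from R->N we get {if, int, num, then}. So FIRST(R) = {if, int, num, then}.
FIRST(K): from K->num we get {num}; from K->if we get {if}; from K->R bool we get {if, int, num, then}; from K->λ we get {λ}. So FIRST(K) = {λ, if, int, num, then}.
FIRST(G): from G->then we get {then}; from G->R S N we get {if, int, num, then}. So FIRST(G) = {if, int, num, then}.
FOLLOW(S) includes $ since S is the start symbol.
FOLLOW(K): in N->K int num, K is followed by int num with FIRST {int}; in R->N K S, K is followed by S with FIRST {if, int, num, then}. Thus FOLLOW(K) = {if, int, num, then}.
FOLLOW(R): in K->R bool, R is followed by bool with FIRST {bool}; in G->R S N, R is followed by S N with FIRST {if, int, num, then}. Thus FOLLOW(R) = {bool, if, int, num, then}.
FOLLOW(S): in N->G S, the suffix after S is empty, so FOLLOW(S) ⊇ FOLLOW(N) = {$, bool, if, int, num, then}; in G->R S N, S is followed by N with FIRST {if, int, num, then}; in R->N K S, the suffix after S is empty, so FOLLOW(S) ⊇ FOLLOW(R) = {bool, if, int, num, then}. Thus FOLLOW(S) = {$, bool, if, int, num, then}.
FOLLOW(N): in S->N, the suffix after N is empty, so FOLLOW(N) ⊇ FOLLOW(S) = {$, bool, if, int, num, then}; in G->R S N, the suffix after N is empty, so FOLLOW(N) ⊇ FOLLOW(G) = {$, bool, if, int, num, then}; in R->N K S, N is followed by K S with FIRST {if, int, num, then}; in R->N, the suffix after N is empty, so FOLLOW(N) ⊇ FOLLOW(R) = {bool, if, int, num, then}. Thus FOLLOW(N) = {$, bool, if, int, num, then}.
FOLLOW(G): in S->G num, G is followed by num with FIRST {num}; in S->G bool, G is followed by bool with FIRST {bool}; in N->G, the suffix after G is empty, so FOLLOW(G) ⊇ FOLLOW(N) = {$, bool, if, int, num, then}; in N->G S, G is followed by S with FIRST {if, int, num, then}. Thus FOLLOW(G) = {$, bool, if, int, num, then}.

{$, bool, if, int, num, then}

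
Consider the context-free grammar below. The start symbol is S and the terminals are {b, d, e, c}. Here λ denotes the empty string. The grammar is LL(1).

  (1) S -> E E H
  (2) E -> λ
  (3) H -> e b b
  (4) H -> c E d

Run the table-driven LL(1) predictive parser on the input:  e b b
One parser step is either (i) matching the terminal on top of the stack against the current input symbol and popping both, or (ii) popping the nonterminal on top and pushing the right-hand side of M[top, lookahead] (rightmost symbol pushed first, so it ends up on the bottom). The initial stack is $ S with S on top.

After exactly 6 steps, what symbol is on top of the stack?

b

step 1: stack=$ S  input=e b b $  — expand S -> E E H
step 2: stack=$ H E E  input=e b b $  — expand E -> λ
step 3: stack=$ H E  input=e b b $  — expand E -> λ
step 4: stack=$ H  input=e b b $  — expand H -> e b b
step 5: stack=$ b b e  input=e b b $  — match e
step 6: stack=$ b b  input=b b $  — match b
Stack after step 6: $ b (top = b).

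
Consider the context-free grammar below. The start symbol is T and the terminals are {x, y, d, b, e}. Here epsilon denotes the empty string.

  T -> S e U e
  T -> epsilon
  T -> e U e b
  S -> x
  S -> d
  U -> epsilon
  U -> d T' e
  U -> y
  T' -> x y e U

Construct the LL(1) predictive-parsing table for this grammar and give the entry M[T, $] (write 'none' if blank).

T -> epsilon

FIRST(S) = {d, x}
FIRST(U) = {epsilon, d, y}
FIRST(T') = {x}
FIRST(T) = {epsilon, d, e, x}  (via S e U e)
FOLLOW(T) includes $ since T is the start symbol.
FOLLOW(T): T appears on no right-hand side. Thus FOLLOW(T) = {$}.
For T -> S e U e: FIRST(S e U e) = {d, x}, so it goes in M[T, t] for t ∈ {d, x}.
For T -> epsilon: FIRST(epsilon) = {epsilon}, so it goes in M[T, t] for t ∈ {}; since epsilon ∈ FIRST, also for every t ∈ FOLLOW(T) = {$}.
For T -> e U e b: FIRST(e U e b) = {e}, so it goes in M[T, t] for t ∈ {e}.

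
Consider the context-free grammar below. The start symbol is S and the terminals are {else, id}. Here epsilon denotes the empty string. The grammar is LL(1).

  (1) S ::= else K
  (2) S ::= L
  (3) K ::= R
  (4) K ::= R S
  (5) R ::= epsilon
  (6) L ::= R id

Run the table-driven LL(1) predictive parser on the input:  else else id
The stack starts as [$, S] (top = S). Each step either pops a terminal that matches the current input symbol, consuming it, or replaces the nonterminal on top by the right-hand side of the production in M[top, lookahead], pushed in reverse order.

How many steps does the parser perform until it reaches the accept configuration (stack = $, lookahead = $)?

12

      Stack     Input           Action
   1  $ S       else else id $  expand S ::= else K
   2  $ K else  else else id $  match else
   3  $ K       else id $       expand K ::= R S
   4  $ S R     else id $       expand R ::= epsilon
   5  $ S       else id $       expand S ::= else K
   6  $ K else  else id $       match else
   7  $ K       id $            expand K ::= R S
   8  $ S R     id $            expand R ::= epsilon
   9  $ S       id $            expand S ::= L
  10  $ L       id $            expand L ::= R id
  11  $ id R    id $            expand R ::= epsilon
  12  $ id      id $            match id
Accept reached after 12 steps.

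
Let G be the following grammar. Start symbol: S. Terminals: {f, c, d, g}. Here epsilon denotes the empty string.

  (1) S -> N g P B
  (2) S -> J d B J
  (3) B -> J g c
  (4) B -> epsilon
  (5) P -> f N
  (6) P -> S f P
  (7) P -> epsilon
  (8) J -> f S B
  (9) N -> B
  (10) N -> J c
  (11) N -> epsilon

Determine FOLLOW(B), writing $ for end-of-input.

{$, c, d, f, g}

FIRST(J) = {f}
FIRST(B) = {epsilon, f}  (via J g c)
FIRST(N) = {epsilon, f}  (via B, J c)
FIRST(S) = {f, g}  (via N g P B, J d B J)
FIRST(P) = {epsilon, f, g}  (via S f P)
FOLLOW(S) includes $ since S is the start symbol.
FOLLOW(S): in P->S f P, S is followed by f P with FIRST {f}; in J->f S B, S is followed by B with FIRST {epsilon, f}; in J->f S B, the suffix after S is nullable, so FOLLOW(S) ⊇ FOLLOW(J) = {$, c, d, f, g}. Thus FOLLOW(S) = {$, c, d, f, g}.
FOLLOW(P): in S->N g P B, P is followed by B with FIRST {epsilon, f}; in S->N g P B, the suffix after P is nullable, so FOLLOW(P) ⊇ FOLLOW(S) = {$, c, d, f, g}; in P->S f P, the suffix after P is empty (adds nothing new). Thus FOLLOW(P) = {$, c, d, f, g}.
FOLLOW(J): in S->J d B J (occurrence 1), J is followed by d B J with FIRST {d}; in S->J d B J (occurrence 2), the suffix after J is empty, so FOLLOW(J) ⊇ FOLLOW(S) = {$, c, d, f, g}; in B->J g c, J is followed by g c with FIRST {g}; in N->J c, J is followed by c with FIRST {c}. Thus FOLLOW(J) = {$, c, d, f, g}.
FOLLOW(N): in S->N g P B, N is followed by g P B with FIRST {g}; in P->f N, the suffix after N is empty, so FOLLOW(N) ⊇ FOLLOW(P) = {$, c, d, f, g}. Thus FOLLOW(N) = {$, c, d, f, g}.
FOLLOW(B): in S->N g P B, the suffix after B is empty, so FOLLOW(B) ⊇ FOLLOW(S) = {$, c, d, f, g}; in S->J d B J, B is followed by J with FIRST {f}; in J->f S B, the suffix after B is empty, so FOLLOW(B) ⊇ FOLLOW(J) = {$, c, d, f, g}; in N->B, the suffix after B is empty, so FOLLOW(B) ⊇ FOLLOW(N) = {$, c, d, f, g}. Thus FOLLOW(B) = {$, c, d, f, g}.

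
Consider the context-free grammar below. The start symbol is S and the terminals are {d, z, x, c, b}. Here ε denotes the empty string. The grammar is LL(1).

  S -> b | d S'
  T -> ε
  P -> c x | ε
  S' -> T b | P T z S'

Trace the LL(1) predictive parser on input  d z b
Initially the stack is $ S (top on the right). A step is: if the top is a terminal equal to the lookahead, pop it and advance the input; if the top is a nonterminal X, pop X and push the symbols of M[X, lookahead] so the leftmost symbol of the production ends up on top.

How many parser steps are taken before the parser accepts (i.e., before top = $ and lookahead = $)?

step 1: stack=$ S  input=d z b $  — expand S -> d S'
step 2: stack=$ S' d  input=d z b $  — match d
step 3: stack=$ S'  input=z b $  — expand S' -> P T z S'
step 4: stack=$ S' z T P  input=z b $  — expand P -> ε
step 5: stack=$ S' z T  input=z b $  — expand T -> ε
step 6: stack=$ S' z  input=z b $  — match z
step 7: stack=$ S'  input=b $  — expand S' -> T b
step 8: stack=$ b T  input=b $  — expand T -> ε
step 9: stack=$ b  input=b $  — match b
Accept reached after 9 steps.

9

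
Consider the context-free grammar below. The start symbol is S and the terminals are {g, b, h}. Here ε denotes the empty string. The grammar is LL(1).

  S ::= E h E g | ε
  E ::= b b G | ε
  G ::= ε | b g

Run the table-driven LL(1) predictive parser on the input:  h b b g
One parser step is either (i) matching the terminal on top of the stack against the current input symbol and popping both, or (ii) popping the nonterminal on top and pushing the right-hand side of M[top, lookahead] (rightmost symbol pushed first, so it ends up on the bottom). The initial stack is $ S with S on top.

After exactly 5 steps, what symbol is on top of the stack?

b

     Stack      Input      Action
  1  $ S        h b b g $  expand S ::= E h E g
  2  $ g E h E  h b b g $  expand E ::= ε
  3  $ g E h    h b b g $  match h
  4  $ g E      b b g $    expand E ::= b b G
  5  $ g G b b  b b g $    match b
Stack after step 5: $ g G b (top = b).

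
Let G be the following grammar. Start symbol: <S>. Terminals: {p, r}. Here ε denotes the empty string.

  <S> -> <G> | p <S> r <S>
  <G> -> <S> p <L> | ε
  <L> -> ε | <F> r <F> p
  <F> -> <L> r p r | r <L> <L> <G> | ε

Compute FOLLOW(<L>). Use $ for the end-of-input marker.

FIRST(<S>) = {ε, p}  (via <G>)
FIRST(<G>) = {ε, p}  (via <S> p <L>)
FIRST(<L>) = {ε, r}  (via <F> r <F> p)
FIRST(<F>) = {ε, r}  (via <L> r p r)
FOLLOW(<S>) includes $ since <S> is the start symbol.
FOLLOW(<S>): in <S>->p <S> r <S> (occurrence 1), <S> is followed by r <S> with FIRST {r}; in <S>->p <S> r <S> (occurrence 2), the suffix after <S> is empty (adds nothing new); in <G>-><S> p <L>, <S> is followed by p <L> with FIRST {p}. Thus FOLLOW(<S>) = {$, p, r}.
FOLLOW(<F>): in <L>-><F> r <F> p (occurrence 1), <F> is followed by r <F> p with FIRST {r}; in <L>-><F> r <F> p (occurrence 2), <F> is followed by p with FIRST {p}. Thus FOLLOW(<F>) = {p, r}.
FOLLOW(<G>): in <S>-><G>, the suffix after <G> is empty, so FOLLOW(<G>) ⊇ FOLLOW(<S>) = {$, p, r}; in <F>->r <L> <L> <G>, the suffix after <G> is empty, so FOLLOW(<G>) ⊇ FOLLOW(<F>) = {p, r}. Thus FOLLOW(<G>) = {$, p, r}.
FOLLOW(<L>): in <G>-><S> p <L>, the suffix after <L> is empty, so FOLLOW(<L>) ⊇ FOLLOW(<G>) = {$, p, r}; in <F>-><L> r p r, <L> is followed by r p r with FIRST {r}; in <F>->r <L> <L> <G> (occurrence 1), <L> is followed by <L> <G> with FIRST {ε, p, r}; in <F>->r <L> <L> <G> (occurrence 1), the suffix after <L> is nullable, so FOLLOW(<L>) ⊇ FOLLOW(<F>) = {p, r}; in <F>->r <L> <L> <G> (occurrence 2), <L> is followed by <G> with FIRST {ε, p}; in <F>->r <L> <L> <G> (occurrence 2), the suffix after <L> is nullable, so FOLLOW(<L>) ⊇ FOLLOW(<F>) = {p, r}. Thus FOLLOW(<L>) = {$, p, r}.

{$, p, r}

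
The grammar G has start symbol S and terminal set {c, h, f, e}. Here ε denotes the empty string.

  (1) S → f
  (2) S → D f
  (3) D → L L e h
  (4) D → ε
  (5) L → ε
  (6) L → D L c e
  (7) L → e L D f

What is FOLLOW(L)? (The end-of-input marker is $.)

FIRST(S): from S→f we get {f}; from S→D f we get {c, e, f}. So FIRST(S) = {c, e, f}.
FIRST(D): from D→L L e h we get {c, e}; from D→ε we get {ε}. So FIRST(D) = {ε, c, e}.
FIRST(L): from L→ε we get {ε}; from L→D L c e we get {c, e}; from L→e L D f we get {e}. So FIRST(L) = {ε, c, e}.
FOLLOW(S) includes $ since S is the start symbol.
FOLLOW(S): S appears on no right-hand side. Thus FOLLOW(S) = {$}.
FOLLOW(D): in S→D f, D is followed by f with FIRST {f}; in L→D L c e, D is followed by L c e with FIRST {c, e}; in L→e L D f, D is followed by f with FIRST {f}. Thus FOLLOW(D) = {c, e, f}.
FOLLOW(L): in D→L L e h (occurrence 1), L is followed by L e h with FIRST {c, e}; in D→L L e h (occurrence 2), L is followed by e h with FIRST {e}; in L→D L c e, L is followed by c e with FIRST {c}; in L→e L D f, L is followed by D f with FIRST {c, e, f}. Thus FOLLOW(L) = {c, e, f}.

{c, e, f}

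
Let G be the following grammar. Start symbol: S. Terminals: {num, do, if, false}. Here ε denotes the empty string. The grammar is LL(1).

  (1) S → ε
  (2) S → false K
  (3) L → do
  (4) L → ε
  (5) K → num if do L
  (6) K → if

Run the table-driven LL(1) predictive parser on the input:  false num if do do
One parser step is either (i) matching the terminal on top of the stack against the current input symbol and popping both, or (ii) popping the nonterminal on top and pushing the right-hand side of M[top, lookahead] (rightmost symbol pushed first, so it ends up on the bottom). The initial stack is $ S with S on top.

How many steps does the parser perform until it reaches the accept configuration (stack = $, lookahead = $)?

     Stack          Input                 Action
  1  $ S            false num if do do $  expand S → false K
  2  $ K false      false num if do do $  match false
  3  $ K            num if do do $        expand K → num if do L
  4  $ L do if num  num if do do $        match num
  5  $ L do if      if do do $            match if
  6  $ L do         do do $               match do
  7  $ L            do $                  expand L → do
  8  $ do           do $                  match do
Accept reached after 8 steps.

8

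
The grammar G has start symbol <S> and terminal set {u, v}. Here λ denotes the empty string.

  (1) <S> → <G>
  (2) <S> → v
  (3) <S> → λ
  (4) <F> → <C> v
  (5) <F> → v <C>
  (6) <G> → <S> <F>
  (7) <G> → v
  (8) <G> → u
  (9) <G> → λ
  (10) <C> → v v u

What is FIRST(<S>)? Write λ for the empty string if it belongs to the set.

FIRST(<C>) = {v}
FIRST(<F>) = {v}  (via <C> v)
FIRST(<S>) = {λ, u, v}  (via <G>)
FIRST(<G>) = {λ, u, v}  (via <S> <F>)

{λ, u, v}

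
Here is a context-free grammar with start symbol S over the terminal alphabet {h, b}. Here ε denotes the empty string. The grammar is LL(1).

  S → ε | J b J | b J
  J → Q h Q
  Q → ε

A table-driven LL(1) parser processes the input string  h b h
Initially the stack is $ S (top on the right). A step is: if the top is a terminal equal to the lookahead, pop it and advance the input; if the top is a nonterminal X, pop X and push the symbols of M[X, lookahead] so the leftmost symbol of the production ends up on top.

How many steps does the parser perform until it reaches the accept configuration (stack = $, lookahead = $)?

step 1: stack=$ S  input=h b h $  — expand S → J b J
step 2: stack=$ J b J  input=h b h $  — expand J → Q h Q
step 3: stack=$ J b Q h Q  input=h b h $  — expand Q → ε
step 4: stack=$ J b Q h  input=h b h $  — match h
step 5: stack=$ J b Q  input=b h $  — expand Q → ε
step 6: stack=$ J b  input=b h $  — match b
step 7: stack=$ J  input=h $  — expand J → Q h Q
step 8: stack=$ Q h Q  input=h $  — expand Q → ε
step 9: stack=$ Q h  input=h $  — match h
step 10: stack=$ Q  input=$  — expand Q → ε
Accept reached after 10 steps.

10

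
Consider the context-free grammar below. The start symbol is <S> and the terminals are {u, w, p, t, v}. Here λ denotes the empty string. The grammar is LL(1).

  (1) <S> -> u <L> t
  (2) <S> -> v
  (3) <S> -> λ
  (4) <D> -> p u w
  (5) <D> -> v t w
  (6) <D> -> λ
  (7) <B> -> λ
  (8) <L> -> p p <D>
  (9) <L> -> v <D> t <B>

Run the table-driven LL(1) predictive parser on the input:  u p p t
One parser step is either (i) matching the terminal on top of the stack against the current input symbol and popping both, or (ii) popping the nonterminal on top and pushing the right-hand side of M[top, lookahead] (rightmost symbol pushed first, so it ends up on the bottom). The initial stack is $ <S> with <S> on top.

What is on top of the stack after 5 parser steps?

<D>

     Stack        Input      Action
  1  $ <S>        u p p t $  expand <S> -> u <L> t
  2  $ t <L> u    u p p t $  match u
  3  $ t <L>      p p t $    expand <L> -> p p <D>
  4  $ t <D> p p  p p t $    match p
  5  $ t <D> p    p t $      match p
Stack after step 5: $ t <D> (top = <D>).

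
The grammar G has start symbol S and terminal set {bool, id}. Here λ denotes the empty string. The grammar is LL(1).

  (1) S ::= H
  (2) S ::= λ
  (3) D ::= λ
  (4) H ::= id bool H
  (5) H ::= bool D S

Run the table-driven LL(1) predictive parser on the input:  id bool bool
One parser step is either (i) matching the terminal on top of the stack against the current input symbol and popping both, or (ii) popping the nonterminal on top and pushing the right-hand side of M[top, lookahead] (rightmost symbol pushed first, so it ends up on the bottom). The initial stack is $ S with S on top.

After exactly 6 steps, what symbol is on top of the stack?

     Stack        Input           Action
  1  $ S          id bool bool $  expand S ::= H
  2  $ H          id bool bool $  expand H ::= id bool H
  3  $ H bool id  id bool bool $  match id
  4  $ H bool     bool bool $     match bool
  5  $ H          bool $          expand H ::= bool D S
  6  $ S D bool   bool $          match bool
Stack after step 6: $ S D (top = D).

D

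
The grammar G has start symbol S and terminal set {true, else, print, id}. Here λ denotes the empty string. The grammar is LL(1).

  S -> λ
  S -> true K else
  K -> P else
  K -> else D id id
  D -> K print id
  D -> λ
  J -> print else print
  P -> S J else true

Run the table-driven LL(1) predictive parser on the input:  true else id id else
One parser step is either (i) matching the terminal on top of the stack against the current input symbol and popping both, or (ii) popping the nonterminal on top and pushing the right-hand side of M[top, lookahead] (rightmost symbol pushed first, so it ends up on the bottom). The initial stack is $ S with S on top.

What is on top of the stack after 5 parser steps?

id

step 1: stack=$ S  input=true else id id else $  — expand S -> true K else
step 2: stack=$ else K true  input=true else id id else $  — match true
step 3: stack=$ else K  input=else id id else $  — expand K -> else D id id
step 4: stack=$ else id id D else  input=else id id else $  — match else
step 5: stack=$ else id id D  input=id id else $  — expand D -> λ
Stack after step 5: $ else id id (top = id).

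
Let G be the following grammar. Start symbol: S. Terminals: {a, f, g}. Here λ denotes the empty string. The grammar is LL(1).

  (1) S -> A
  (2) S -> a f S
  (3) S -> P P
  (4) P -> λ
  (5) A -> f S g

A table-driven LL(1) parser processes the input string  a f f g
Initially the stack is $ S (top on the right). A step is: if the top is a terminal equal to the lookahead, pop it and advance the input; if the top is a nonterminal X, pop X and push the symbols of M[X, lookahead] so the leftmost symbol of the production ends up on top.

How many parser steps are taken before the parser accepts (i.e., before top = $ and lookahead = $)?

10

step 1: stack=$ S  input=a f f g $  — expand S -> a f S
step 2: stack=$ S f a  input=a f f g $  — match a
step 3: stack=$ S f  input=f f g $  — match f
step 4: stack=$ S  input=f g $  — expand S -> A
step 5: stack=$ A  input=f g $  — expand A -> f S g
step 6: stack=$ g S f  input=f g $  — match f
step 7: stack=$ g S  input=g $  — expand S -> P P
step 8: stack=$ g P P  input=g $  — expand P -> λ
step 9: stack=$ g P  input=g $  — expand P -> λ
step 10: stack=$ g  input=g $  — match g
Accept reached after 10 steps.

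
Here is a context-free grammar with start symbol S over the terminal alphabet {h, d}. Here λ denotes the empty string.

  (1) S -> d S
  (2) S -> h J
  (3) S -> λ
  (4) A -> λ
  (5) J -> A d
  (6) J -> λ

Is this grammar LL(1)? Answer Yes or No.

FIRST(S) = {λ, d, h}
FIRST(A) = {λ}
FIRST(J) = {λ, d}
FOLLOW(S) = {$}
FOLLOW(A) = {d}
FOLLOW(J) = {$}
Each cell of M receives at most one production.

Yes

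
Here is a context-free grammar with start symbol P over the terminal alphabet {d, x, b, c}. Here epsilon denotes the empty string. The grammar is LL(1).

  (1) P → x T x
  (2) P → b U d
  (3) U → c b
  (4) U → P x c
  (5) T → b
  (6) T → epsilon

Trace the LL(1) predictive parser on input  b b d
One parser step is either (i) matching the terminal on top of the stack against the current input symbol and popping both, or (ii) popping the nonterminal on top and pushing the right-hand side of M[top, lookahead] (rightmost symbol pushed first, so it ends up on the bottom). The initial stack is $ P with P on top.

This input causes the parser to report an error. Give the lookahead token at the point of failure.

     Stack          Input    Action
  1  $ P            b b d $  expand P → b U d
  2  $ d U b        b b d $  match b
  3  $ d U          b d $    expand U → P x c
  4  $ d c x P      b d $    expand P → b U d
  5  $ d c x d U b  b d $    match b
  6  $ d c x d U    d $      error: M[U, d] is empty

d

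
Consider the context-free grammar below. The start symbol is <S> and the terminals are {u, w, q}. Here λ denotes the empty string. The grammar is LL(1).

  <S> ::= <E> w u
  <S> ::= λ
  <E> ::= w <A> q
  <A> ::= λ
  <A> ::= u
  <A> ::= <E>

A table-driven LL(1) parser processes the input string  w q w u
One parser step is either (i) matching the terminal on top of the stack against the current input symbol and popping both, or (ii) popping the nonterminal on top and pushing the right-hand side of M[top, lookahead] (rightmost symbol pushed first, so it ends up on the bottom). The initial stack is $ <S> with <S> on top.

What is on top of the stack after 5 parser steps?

w

     Stack          Input      Action
  1  $ <S>          w q w u $  expand <S> ::= <E> w u
  2  $ u w <E>      w q w u $  expand <E> ::= w <A> q
  3  $ u w q <A> w  w q w u $  match w
  4  $ u w q <A>    q w u $    expand <A> ::= λ
  5  $ u w q        q w u $    match q
Stack after step 5: $ u w (top = w).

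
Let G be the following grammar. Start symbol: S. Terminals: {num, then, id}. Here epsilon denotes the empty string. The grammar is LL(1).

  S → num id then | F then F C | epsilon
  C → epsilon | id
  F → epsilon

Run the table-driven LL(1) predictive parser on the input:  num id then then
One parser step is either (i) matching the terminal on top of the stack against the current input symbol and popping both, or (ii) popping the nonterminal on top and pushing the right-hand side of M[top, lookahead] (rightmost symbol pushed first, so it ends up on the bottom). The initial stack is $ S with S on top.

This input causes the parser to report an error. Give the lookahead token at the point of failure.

step 1: stack=$ S  input=num id then then $  — expand S → num id then
step 2: stack=$ then id num  input=num id then then $  — match num
step 3: stack=$ then id  input=id then then $  — match id
step 4: stack=$ then  input=then then $  — match then
step 5: stack=$  input=then $  — error: stack empty but input remains

then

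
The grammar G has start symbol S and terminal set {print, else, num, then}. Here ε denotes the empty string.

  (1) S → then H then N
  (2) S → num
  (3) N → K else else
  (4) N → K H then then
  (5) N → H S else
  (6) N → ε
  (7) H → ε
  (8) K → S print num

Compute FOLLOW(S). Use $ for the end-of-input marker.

{$, else, print}

FIRST(S) = {num, then}
FIRST(H) = {ε}
FIRST(K) = {num, then}  (via S print num)
FIRST(N) = {ε, num, then}  (via K else else, K H then then, H S else)
FOLLOW(S) includes $ since S is the start symbol.
FOLLOW(S): in N→H S else, S is followed by else with FIRST {else}; in K→S print num, S is followed by print num with FIRST {print}. Thus FOLLOW(S) = {$, else, print}.
FOLLOW(N): in S→then H then N, the suffix after N is empty, so FOLLOW(N) ⊇ FOLLOW(S) = {$, else, print}. Thus FOLLOW(N) = {$, else, print}.
FOLLOW(H): in S→then H then N, H is followed by then N with FIRST {then}; in N→K H then then, H is followed by then then with FIRST {then}; in N→H S else, H is followed by S else with FIRST {num, then}. Thus FOLLOW(H) = {num, then}.
FOLLOW(K): in N→K else else, K is followed by else else with FIRST {else}; in N→K H then then, K is followed by H then then with FIRST {then}. Thus FOLLOW(K) = {else, then}.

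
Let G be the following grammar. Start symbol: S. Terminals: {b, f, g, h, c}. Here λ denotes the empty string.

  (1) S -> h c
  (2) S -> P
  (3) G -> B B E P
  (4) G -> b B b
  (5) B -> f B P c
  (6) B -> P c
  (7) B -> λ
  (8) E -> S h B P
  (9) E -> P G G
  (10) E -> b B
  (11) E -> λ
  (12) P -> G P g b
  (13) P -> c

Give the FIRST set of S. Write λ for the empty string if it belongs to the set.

{b, c, f, h}

FIRST(S): from S->h c we get {h}; from S->P we get {b, c, f, h}. So FIRST(S) = {b, c, f, h}.
FIRST(G): from G->B B E P we get {b, c, f, h}; from G->b B b we get {b}. So FIRST(G) = {b, c, f, h}.
FIRST(P): from P->G P g b we get {b, c, f, h}; from P->c we get {c}. So FIRST(P) = {b, c, f, h}.
FIRST(B): from B->f B P c we get {f}; from B->P c we get {b, c, f, h}; from B->λ we get {λ}. So FIRST(B) = {λ, b, c, f, h}.
FIRST(E): from E->S h B P we get {b, c, f, h}; from E->P G G we get {b, c, f, h}; from E->b B we get {b}; from E->λ we get {λ}. So FIRST(E) = {λ, b, c, f, h}.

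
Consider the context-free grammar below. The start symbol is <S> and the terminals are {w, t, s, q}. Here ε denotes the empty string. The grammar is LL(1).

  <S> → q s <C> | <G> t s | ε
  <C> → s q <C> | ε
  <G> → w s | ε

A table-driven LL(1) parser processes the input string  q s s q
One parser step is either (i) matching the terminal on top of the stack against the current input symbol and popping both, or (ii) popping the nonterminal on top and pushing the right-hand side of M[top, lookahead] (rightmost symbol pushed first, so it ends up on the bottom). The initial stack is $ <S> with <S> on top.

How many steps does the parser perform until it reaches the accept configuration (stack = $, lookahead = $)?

     Stack      Input      Action
  1  $ <S>      q s s q $  expand <S> → q s <C>
  2  $ <C> s q  q s s q $  match q
  3  $ <C> s    s s q $    match s
  4  $ <C>      s q $      expand <C> → s q <C>
  5  $ <C> q s  s q $      match s
  6  $ <C> q    q $        match q
  7  $ <C>      $          expand <C> → ε
Accept reached after 7 steps.

7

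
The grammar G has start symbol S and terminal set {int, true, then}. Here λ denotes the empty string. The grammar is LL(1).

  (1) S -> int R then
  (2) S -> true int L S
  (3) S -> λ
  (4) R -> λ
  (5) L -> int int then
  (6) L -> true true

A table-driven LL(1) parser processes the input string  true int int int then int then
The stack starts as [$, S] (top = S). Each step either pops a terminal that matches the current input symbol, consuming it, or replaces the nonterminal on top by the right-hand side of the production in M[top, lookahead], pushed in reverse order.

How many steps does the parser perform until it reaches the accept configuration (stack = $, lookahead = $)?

      Stack             Input                             Action
   1  $ S               true int int int then int then $  expand S -> true int L S
   2  $ S L int true    true int int int then int then $  match true
   3  $ S L int         int int int then int then $       match int
   4  $ S L             int int then int then $           expand L -> int int then
   5  $ S then int int  int int then int then $           match int
   6  $ S then int      int then int then $               match int
   7  $ S then          then int then $                   match then
   8  $ S               int then $                        expand S -> int R then
   9  $ then R int      int then $                        match int
  10  $ then R          then $                            expand R -> λ
  11  $ then            then $                            match then
Accept reached after 11 steps.

11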